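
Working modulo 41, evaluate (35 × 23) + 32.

17

35 × 23 = 805 ≡ 26 (mod 41)
26 + 32 = 58 ≡ 17 (mod 41)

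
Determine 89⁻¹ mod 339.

80

By the extended Euclidean algorithm:
339 = 3*89 + 72
89 = 1*72 + 17
72 = 4*17 + 4
17 = 4*4 + 1
4 = 4*1 + 0
gcd(89, 339) = 1, so the inverse exists.
Bézout: 1 = −21*339 + 80*89.
So 89⁻¹ ≡ 80 (mod 339).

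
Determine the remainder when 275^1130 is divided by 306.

Using repeated squaring:
275^1 ≡ 275 (mod 306)
275^2 ≡ 275^2 = 75625 ≡ 43 (mod 306)
275^4 ≡ 43^2 = 1849 ≡ 13 (mod 306)
275^8 ≡ 13^2 = 169 (mod 306)
275^16 ≡ 169^2 = 28561 ≡ 103 (mod 306)
275^32 ≡ 103^2 = 10609 ≡ 205 (mod 306)
275^64 ≡ 205^2 = 42025 ≡ 103 (mod 306)
275^128 ≡ 103^2 = 10609 ≡ 205 (mod 306)
275^256 ≡ 205^2 = 42025 ≡ 103 (mod 306)
275^512 ≡ 103^2 = 10609 ≡ 205 (mod 306)
275^1024 ≡ 205^2 = 42025 ≡ 103 (mod 306)
275^1130 = 275^1024 · 275^64 · 275^32 · 275^8 · 275^2 ≡ 103 · 103 · 205 · 169 · 43 (mod 306).
Accumulate the product:
103 · 103 = 10609 ≡ 205
205 · 205 = 42025 ≡ 103
103 · 169 = 17407 ≡ 271
271 · 43 = 11653 ≡ 25

25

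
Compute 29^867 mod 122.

By square-and-multiply:
867 in binary is 1101100011, i.e. 867 = 512 + 256 + 64 + 32 + 2 + 1.
29^1 ≡ 29 (mod 122)
29^2 ≡ 29^2 = 841 ≡ 109 (mod 122)
29^4 ≡ 109^2 = 11881 ≡ 47 (mod 122)
29^8 ≡ 47^2 = 2209 ≡ 13 (mod 122)
29^16 ≡ 13^2 = 169 ≡ 47 (mod 122)
29^32 ≡ 47^2 = 2209 ≡ 13 (mod 122)
29^64 ≡ 13^2 = 169 ≡ 47 (mod 122)
29^128 ≡ 47^2 = 2209 ≡ 13 (mod 122)
29^256 ≡ 13^2 = 169 ≡ 47 (mod 122)
29^512 ≡ 47^2 = 2209 ≡ 13 (mod 122)
29^867 = 29^512 * 29^256 * 29^64 * 29^32 * 29^2 * 29^1 ≡ 13 * 47 * 47 * 13 * 109 * 29 (mod 122).
Accumulate the product:
13 * 47 = 611 ≡ 1
1 * 47 = 47
47 * 13 = 611 ≡ 1
1 * 109 = 109
109 * 29 = 3161 ≡ 111

111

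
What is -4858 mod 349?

-4858 = -14×349 + 28, so -4858 ≡ 28 (mod 349).

28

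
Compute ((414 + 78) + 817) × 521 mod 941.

705

414 + 78 = 492
492 + 817 = 1309 ≡ 368 (mod 941)
368 × 521 = 191728 ≡ 705 (mod 941)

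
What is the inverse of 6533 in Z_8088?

8088 = 1×6533 + 1555
6533 = 4×1555 + 313
1555 = 4×313 + 303
313 = 1×303 + 10
303 = 30×10 + 3
10 = 3×3 + 1
3 = 3×1 + 0
gcd(6533, 8088) = 1, so the inverse exists.
Back-substitute for 1:
1 = 1×10 − 3×3
  = −3×303 + 91×10
  = 91×313 − 94×303
  = −94×1555 + 467×313
  = 467×6533 − 1962×1555
  = −1962×8088 + 2429×6533
So 6533⁻¹ ≡ 2429 (mod 8088).

2429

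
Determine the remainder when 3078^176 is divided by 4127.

176 in binary is 10110000, i.e. 176 = 128 + 32 + 16.
3078^1 ≡ 3078 (mod 4127)
3078^2 ≡ 3078^2 = 9474084 ≡ 2619 (mod 4127)
3078^4 ≡ 2619^2 = 6859161 ≡ 87 (mod 4127)
3078^8 ≡ 87^2 = 7569 ≡ 3442 (mod 4127)
3078^16 ≡ 3442^2 = 11847364 ≡ 2874 (mod 4127)
3078^32 ≡ 2874^2 = 8259876 ≡ 1749 (mod 4127)
3078^64 ≡ 1749^2 = 3059001 ≡ 894 (mod 4127)
3078^128 ≡ 894^2 = 799236 ≡ 2725 (mod 4127)
3078^176 = 3078^128 * 3078^32 * 3078^16 ≡ 2725 * 1749 * 2874 (mod 4127).
Accumulate the product:
2725 * 1749 = 4766025 ≡ 3467
3467 * 2874 = 9964158 ≡ 1580

1580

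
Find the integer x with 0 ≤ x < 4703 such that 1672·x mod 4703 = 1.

By the extended Euclidean algorithm:
4703 = 2×1672 + 1359
1672 = 1×1359 + 313
1359 = 4×313 + 107
313 = 2×107 + 99
107 = 1×99 + 8
99 = 12×8 + 3
8 = 2×3 + 2
3 = 1×2 + 1
2 = 2×1 + 0
gcd(1672, 4703) = 1, so the inverse exists.
Bézout: 1 = −625×4703 + 1758×1672.
So 1672⁻¹ ≡ 1758 (mod 4703).

1758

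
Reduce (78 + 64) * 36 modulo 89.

39

78 + 64 = 142 ≡ 53 (mod 89)
53 * 36 = 1908 ≡ 39 (mod 89)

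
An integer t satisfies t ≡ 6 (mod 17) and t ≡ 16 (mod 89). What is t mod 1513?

17⁻¹ mod 89: 17·21 ≡ 1 (mod 89), so 17⁻¹ ≡ 21.
t = 6 + 17·((16 − 6)·21 mod 89) = 6 + 17·32 = 550.

550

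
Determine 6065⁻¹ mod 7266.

Run the extended Euclidean algorithm:
7266 = 1*6065 + 1201
6065 = 5*1201 + 60
1201 = 20*60 + 1
60 = 60*1 + 0
gcd(6065, 7266) = 1, so the inverse exists.
Back-substitute for 1:
1 = 1*1201 − 20*60
  = −20*6065 + 101*1201
  = 101*7266 − 121*6065
So 6065⁻¹ ≡ −121 ≡ 7145 (mod 7266).

7145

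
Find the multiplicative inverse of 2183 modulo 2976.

1655

2976 = 1·2183 + 793
2183 = 2·793 + 597
793 = 1·597 + 196
597 = 3·196 + 9
196 = 21·9 + 7
9 = 1·7 + 2
7 = 3·2 + 1
2 = 2·1 + 0
gcd(2183, 2976) = 1, so the inverse exists.
Bézout: 1 = 969·2976 − 1321·2183.
So 2183⁻¹ ≡ −1321 ≡ 1655 (mod 2976).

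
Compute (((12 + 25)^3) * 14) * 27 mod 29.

12 + 25 = 37 ≡ 8 (mod 29)
(8)^3 ≡ 19 (mod 29)
19 * 14 = 266 ≡ 5 (mod 29)
5 * 27 = 135 ≡ 19 (mod 29)

19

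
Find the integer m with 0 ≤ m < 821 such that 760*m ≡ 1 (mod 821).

323

Apply the Euclidean algorithm and back-substitute:
821 = 1*760 + 61
760 = 12*61 + 28
61 = 2*28 + 5
28 = 5*5 + 3
5 = 1*3 + 2
3 = 1*2 + 1
2 = 2*1 + 0
gcd(760, 821) = 1, so the inverse exists.
Back-substitute for 1:
1 = 1*3 − 1*2
  = −1*5 + 2*3
  = 2*28 − 11*5
  = −11*61 + 24*28
  = 24*760 − 299*61
  = −299*821 + 323*760
So 760⁻¹ ≡ 323 (mod 821).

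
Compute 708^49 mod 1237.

148

Using repeated squaring:
49 in binary is 110001, i.e. 49 = 32 + 16 + 1.
708^1 ≡ 708 (mod 1237)
708^2 ≡ 708^2 = 501264 ≡ 279 (mod 1237)
708^4 ≡ 279^2 = 77841 ≡ 1147 (mod 1237)
708^8 ≡ 1147^2 = 1315609 ≡ 678 (mod 1237)
708^16 ≡ 678^2 = 459684 ≡ 757 (mod 1237)
708^32 ≡ 757^2 = 573049 ≡ 318 (mod 1237)
708^49 = 708^32 × 708^16 × 708^1 ≡ 318 × 757 × 708 (mod 1237).
Accumulate the product:
318 × 757 = 240726 ≡ 748
748 × 708 = 529584 ≡ 148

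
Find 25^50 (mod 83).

Using repeated squaring:
25^1 ≡ 25 (mod 83)
25^2 ≡ 25^2 = 625 ≡ 44 (mod 83)
25^4 ≡ 44^2 = 1936 ≡ 27 (mod 83)
25^8 ≡ 27^2 = 729 ≡ 65 (mod 83)
25^16 ≡ 65^2 = 4225 ≡ 75 (mod 83)
25^32 ≡ 75^2 = 5625 ≡ 64 (mod 83)
25^50 = 25^32 × 25^16 × 25^2 ≡ 64 × 75 × 44 (mod 83).
Accumulate the product:
64 × 75 = 4800 ≡ 69
69 × 44 = 3036 ≡ 48

48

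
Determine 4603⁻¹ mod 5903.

4845

Run the extended Euclidean algorithm:
5903 = 1*4603 + 1300
4603 = 3*1300 + 703
1300 = 1*703 + 597
703 = 1*597 + 106
597 = 5*106 + 67
106 = 1*67 + 39
67 = 1*39 + 28
39 = 1*28 + 11
28 = 2*11 + 6
11 = 1*6 + 5
6 = 1*5 + 1
5 = 5*1 + 0
gcd(4603, 5903) = 1, so the inverse exists.
Back-substitute for 1:
1 = 1*6 − 1*5
  = −1*11 + 2*6
  = 2*28 − 5*11
  = −5*39 + 7*28
  = 7*67 − 12*39
  = −12*106 + 19*67
  = 19*597 − 107*106
  = −107*703 + 126*597
  = 126*1300 − 233*703
  = −233*4603 + 825*1300
  = 825*5903 − 1058*4603
So 4603⁻¹ ≡ −1058 ≡ 4845 (mod 5903).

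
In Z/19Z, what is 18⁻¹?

Run the extended Euclidean algorithm:
19 = 1*18 + 1
18 = 18*1 + 0
gcd(18, 19) = 1, so the inverse exists.
Bézout: 1 = 1*19 − 1*18.
So 18⁻¹ ≡ −1 ≡ 18 (mod 19).

18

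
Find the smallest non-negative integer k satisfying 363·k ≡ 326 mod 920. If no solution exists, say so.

82

gcd(363, 920) = 1, so a unique solution mod 920 exists.
363⁻¹ ≡ 147 (mod 920).
k ≡ 147·326 ≡ 82 (mod 920).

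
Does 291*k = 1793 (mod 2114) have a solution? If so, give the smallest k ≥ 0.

gcd(291, 2114) = 1, so a unique solution mod 2114 exists.
291⁻¹ ≡ 247 (mod 2114).
k ≡ 247*1793 ≡ 1045 (mod 2114).

1045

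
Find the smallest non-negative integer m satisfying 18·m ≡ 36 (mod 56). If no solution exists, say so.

gcd(18, 56) = 2, and 2 | 36, so solutions exist.
Divide through by 2: 9·m ≡ 18 (mod 28).
9⁻¹ ≡ 25 (mod 28).
m ≡ 25·18 ≡ 2 (mod 28).
The smallest non-negative solution is m = 2.

2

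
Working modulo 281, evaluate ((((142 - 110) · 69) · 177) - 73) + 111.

264

142 - 110 = 32
32 · 69 = 2208 ≡ 241 (mod 281)
241 · 177 = 42657 ≡ 226 (mod 281)
226 - 73 = 153
153 + 111 = 264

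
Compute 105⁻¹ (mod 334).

35

334 = 3×105 + 19
105 = 5×19 + 10
19 = 1×10 + 9
10 = 1×9 + 1
9 = 9×1 + 0
gcd(105, 334) = 1, so the inverse exists.
Bézout: 1 = −11×334 + 35×105.
So 105⁻¹ ≡ 35 (mod 334).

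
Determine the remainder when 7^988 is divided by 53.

1

988 in binary is 1111011100, i.e. 988 = 512 + 256 + 128 + 64 + 16 + 8 + 4.
7^1 ≡ 7 (mod 53)
7^2 ≡ 7^2 = 49 (mod 53)
7^4 ≡ 49^2 = 2401 ≡ 16 (mod 53)
7^8 ≡ 16^2 = 256 ≡ 44 (mod 53)
7^16 ≡ 44^2 = 1936 ≡ 28 (mod 53)
7^32 ≡ 28^2 = 784 ≡ 42 (mod 53)
7^64 ≡ 42^2 = 1764 ≡ 15 (mod 53)
7^128 ≡ 15^2 = 225 ≡ 13 (mod 53)
7^256 ≡ 13^2 = 169 ≡ 10 (mod 53)
7^512 ≡ 10^2 = 100 ≡ 47 (mod 53)
7^988 = 7^512 * 7^256 * 7^128 * 7^64 * 7^16 * 7^8 * 7^4 ≡ 47 * 10 * 13 * 15 * 28 * 44 * 16 (mod 53).
Accumulate the product:
47 * 10 = 470 ≡ 46
46 * 13 = 598 ≡ 15
15 * 15 = 225 ≡ 13
13 * 28 = 364 ≡ 46
46 * 44 = 2024 ≡ 10
10 * 16 = 160 ≡ 1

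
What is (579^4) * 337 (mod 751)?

(579)^4 ≡ 660 (mod 751)
660 * 337 = 222420 ≡ 124 (mod 751)

124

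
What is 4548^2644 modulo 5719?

1717

4548^1 ≡ 4548 (mod 5719)
4548^2 ≡ 4548^2 = 20684304 ≡ 4400 (mod 5719)
4548^4 ≡ 4400^2 = 19360000 ≡ 1185 (mod 5719)
4548^8 ≡ 1185^2 = 1404225 ≡ 3070 (mod 5719)
4548^16 ≡ 3070^2 = 9424900 ≡ 5707 (mod 5719)
4548^32 ≡ 5707^2 = 32569849 ≡ 144 (mod 5719)
4548^64 ≡ 144^2 = 20736 ≡ 3579 (mod 5719)
4548^128 ≡ 3579^2 = 12809241 ≡ 4400 (mod 5719)
4548^256 ≡ 4400^2 = 19360000 ≡ 1185 (mod 5719)
4548^512 ≡ 1185^2 = 1404225 ≡ 3070 (mod 5719)
4548^1024 ≡ 3070^2 = 9424900 ≡ 5707 (mod 5719)
4548^2048 ≡ 5707^2 = 32569849 ≡ 144 (mod 5719)
4548^2644 = 4548^2048 · 4548^512 · 4548^64 · 4548^16 · 4548^4 ≡ 144 · 3070 · 3579 · 5707 · 1185 (mod 5719).
Accumulate the product:
144 · 3070 = 442080 ≡ 1717
1717 · 3579 = 6145143 ≡ 2937
2937 · 5707 = 16761459 ≡ 4789
4789 · 1185 = 5674965 ≡ 1717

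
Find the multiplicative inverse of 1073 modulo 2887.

2287

2887 = 2*1073 + 741
1073 = 1*741 + 332
741 = 2*332 + 77
332 = 4*77 + 24
77 = 3*24 + 5
24 = 4*5 + 4
5 = 1*4 + 1
4 = 4*1 + 0
gcd(1073, 2887) = 1, so the inverse exists.
Bézout: 1 = 223*2887 − 600*1073.
So 1073⁻¹ ≡ −600 ≡ 2287 (mod 2887).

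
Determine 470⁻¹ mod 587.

296

By the extended Euclidean algorithm:
587 = 1×470 + 117
470 = 4×117 + 2
117 = 58×2 + 1
2 = 2×1 + 0
gcd(470, 587) = 1, so the inverse exists.
Bézout: 1 = 233×587 − 291×470.
So 470⁻¹ ≡ −291 ≡ 296 (mod 587).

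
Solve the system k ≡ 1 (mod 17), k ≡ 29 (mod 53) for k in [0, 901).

188

17⁻¹ mod 53: 17*25 ≡ 1 (mod 53), so 17⁻¹ ≡ 25.
k = 1 + 17*((29 − 1)*25 mod 53) = 1 + 17*11 = 188.
Check: 188 mod 17 = 1, 188 mod 53 = 29. ✓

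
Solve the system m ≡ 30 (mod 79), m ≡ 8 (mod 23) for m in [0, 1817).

79⁻¹ mod 23: 79*7 ≡ 1 (mod 23), so 79⁻¹ ≡ 7.
m = 30 + 79*((8 − 30)*7 mod 23) = 30 + 79*7 = 583.

583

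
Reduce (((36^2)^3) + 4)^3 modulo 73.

49

(36)^2 ≡ 55 (mod 73)
(55)^3 ≡ 8 (mod 73)
8 + 4 = 12
(12)^3 ≡ 49 (mod 73)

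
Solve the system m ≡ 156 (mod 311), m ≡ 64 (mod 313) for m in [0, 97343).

311⁻¹ mod 313: 311×156 ≡ 1 (mod 313), so 311⁻¹ ≡ 156.
m = 156 + 311×((64 − 156)×156 mod 313) = 156 + 311×46 = 14462.

14462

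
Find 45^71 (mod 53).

Compute successive squares:
45^1 ≡ 45 (mod 53)
45^2 ≡ 45^2 = 2025 ≡ 11 (mod 53)
45^4 ≡ 11^2 = 121 ≡ 15 (mod 53)
45^8 ≡ 15^2 = 225 ≡ 13 (mod 53)
45^16 ≡ 13^2 = 169 ≡ 10 (mod 53)
45^32 ≡ 10^2 = 100 ≡ 47 (mod 53)
45^64 ≡ 47^2 = 2209 ≡ 36 (mod 53)
45^71 = 45^64 × 45^4 × 45^2 × 45^1 ≡ 36 × 15 × 11 × 45 (mod 53).
Accumulate the product:
36 × 15 = 540 ≡ 10
10 × 11 = 110 ≡ 4
4 × 45 = 180 ≡ 21

21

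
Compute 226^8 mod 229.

149

226^1 ≡ 226 (mod 229)
226^2 ≡ 226^2 = 51076 ≡ 9 (mod 229)
226^4 ≡ 9^2 = 81 (mod 229)
226^8 ≡ 81^2 = 6561 ≡ 149 (mod 229)
So 226^8 ≡ 149 (mod 229).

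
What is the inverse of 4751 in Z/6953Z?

Apply the Euclidean algorithm and back-substitute:
6953 = 1×4751 + 2202
4751 = 2×2202 + 347
2202 = 6×347 + 120
347 = 2×120 + 107
120 = 1×107 + 13
107 = 8×13 + 3
13 = 4×3 + 1
3 = 3×1 + 0
gcd(4751, 6953) = 1, so the inverse exists.
Back-substitute for 1:
1 = 1×13 − 4×3
  = −4×107 + 33×13
  = 33×120 − 37×107
  = −37×347 + 107×120
  = 107×2202 − 679×347
  = −679×4751 + 1465×2202
  = 1465×6953 − 2144×4751
So 4751⁻¹ ≡ −2144 ≡ 4809 (mod 6953).

4809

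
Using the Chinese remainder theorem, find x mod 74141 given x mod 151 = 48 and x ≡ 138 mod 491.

151⁻¹ mod 491: 151·478 ≡ 1 (mod 491), so 151⁻¹ ≡ 478.
x = 48 + 151·((138 − 48)·478 mod 491) = 48 + 151·303 = 45801.

45801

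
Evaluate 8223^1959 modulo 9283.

Compute successive squares:
8223^1 ≡ 8223 (mod 9283)
8223^2 ≡ 8223^2 = 67617729 ≡ 357 (mod 9283)
8223^4 ≡ 357^2 = 127449 ≡ 6770 (mod 9283)
8223^8 ≡ 6770^2 = 45832900 ≡ 2729 (mod 9283)
8223^16 ≡ 2729^2 = 7447441 ≡ 2475 (mod 9283)
8223^32 ≡ 2475^2 = 6125625 ≡ 8128 (mod 9283)
8223^64 ≡ 8128^2 = 66064384 ≡ 6556 (mod 9283)
8223^128 ≡ 6556^2 = 42981136 ≡ 846 (mod 9283)
8223^256 ≡ 846^2 = 715716 ≡ 925 (mod 9283)
8223^512 ≡ 925^2 = 855625 ≡ 1589 (mod 9283)
8223^1024 ≡ 1589^2 = 2524921 ≡ 9228 (mod 9283)
8223^1959 = 8223^1024 * 8223^512 * 8223^256 * 8223^128 * 8223^32 * 8223^4 * 8223^2 * 8223^1 ≡ 9228 * 1589 * 925 * 846 * 8128 * 6770 * 357 * 8223 (mod 9283).
Accumulate the product:
9228 * 1589 = 14663292 ≡ 5435
5435 * 925 = 5027375 ≡ 5272
5272 * 846 = 4460112 ≡ 4272
4272 * 8128 = 34722816 ≡ 4396
4396 * 6770 = 29760920 ≡ 8905
8905 * 357 = 3179085 ≡ 4299
4299 * 8223 = 35350677 ≡ 1013

1013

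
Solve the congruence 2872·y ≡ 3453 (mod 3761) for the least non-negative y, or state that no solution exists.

gcd(2872, 3761) = 1, so a unique solution mod 3761 exists.
2872⁻¹ ≡ 1853 (mod 3761).
y ≡ 1853·3453 ≡ 948 (mod 3761).

948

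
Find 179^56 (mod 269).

Compute successive squares:
56 in binary is 111000, i.e. 56 = 32 + 16 + 8.
179^1 ≡ 179 (mod 269)
179^2 ≡ 179^2 = 32041 ≡ 30 (mod 269)
179^4 ≡ 30^2 = 900 ≡ 93 (mod 269)
179^8 ≡ 93^2 = 8649 ≡ 41 (mod 269)
179^16 ≡ 41^2 = 1681 ≡ 67 (mod 269)
179^32 ≡ 67^2 = 4489 ≡ 185 (mod 269)
179^56 = 179^32 * 179^16 * 179^8 ≡ 185 * 67 * 41 (mod 269).
Accumulate the product:
185 * 67 = 12395 ≡ 21
21 * 41 = 861 ≡ 54

54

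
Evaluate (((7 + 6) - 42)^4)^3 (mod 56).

1

7 + 6 = 13
13 - 42 = -29 ≡ 27 (mod 56)
(27)^4 ≡ 1 (mod 56)
(1)^3 ≡ 1 (mod 56)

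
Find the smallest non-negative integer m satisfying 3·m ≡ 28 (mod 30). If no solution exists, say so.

gcd(3, 30) = 3, and 3 does not divide 28.
So the congruence has no solution.

no solution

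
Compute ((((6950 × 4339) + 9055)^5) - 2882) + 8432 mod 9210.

6950 × 4339 = 30156050 ≡ 2510 (mod 9210)
2510 + 9055 = 11565 ≡ 2355 (mod 9210)
(2355)^5 ≡ 3975 (mod 9210)
3975 - 2882 = 1093
1093 + 8432 = 9525 ≡ 315 (mod 9210)

315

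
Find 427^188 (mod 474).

Compute successive squares:
188 in binary is 10111100, i.e. 188 = 128 + 32 + 16 + 8 + 4.
427^1 ≡ 427 (mod 474)
427^2 ≡ 427^2 = 182329 ≡ 313 (mod 474)
427^4 ≡ 313^2 = 97969 ≡ 325 (mod 474)
427^8 ≡ 325^2 = 105625 ≡ 397 (mod 474)
427^16 ≡ 397^2 = 157609 ≡ 241 (mod 474)
427^32 ≡ 241^2 = 58081 ≡ 253 (mod 474)
427^64 ≡ 253^2 = 64009 ≡ 19 (mod 474)
427^128 ≡ 19^2 = 361 (mod 474)
427^188 = 427^128 × 427^32 × 427^16 × 427^8 × 427^4 ≡ 361 × 253 × 241 × 397 × 325 (mod 474).
Accumulate the product:
361 × 253 = 91333 ≡ 325
325 × 241 = 78325 ≡ 115
115 × 397 = 45655 ≡ 151
151 × 325 = 49075 ≡ 253

253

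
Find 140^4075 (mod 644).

308

By square-and-multiply:
4075 in binary is 111111101011, i.e. 4075 = 2048 + 1024 + 512 + 256 + 128 + 64 + 32 + 8 + 2 + 1.
140^1 ≡ 140 (mod 644)
140^2 ≡ 140^2 = 19600 ≡ 280 (mod 644)
140^4 ≡ 280^2 = 78400 ≡ 476 (mod 644)
140^8 ≡ 476^2 = 226576 ≡ 532 (mod 644)
140^16 ≡ 532^2 = 283024 ≡ 308 (mod 644)
140^32 ≡ 308^2 = 94864 ≡ 196 (mod 644)
140^64 ≡ 196^2 = 38416 ≡ 420 (mod 644)
140^128 ≡ 420^2 = 176400 ≡ 588 (mod 644)
140^256 ≡ 588^2 = 345744 ≡ 560 (mod 644)
140^512 ≡ 560^2 = 313600 ≡ 616 (mod 644)
140^1024 ≡ 616^2 = 379456 ≡ 140 (mod 644)
140^2048 ≡ 140^2 = 19600 ≡ 280 (mod 644)
140^4075 = 140^2048 * 140^1024 * 140^512 * 140^256 * 140^128 * 140^64 * 140^32 * 140^8 * 140^2 * 140^1 ≡ 280 * 140 * 616 * 560 * 588 * 420 * 196 * 532 * 280 * 140 (mod 644).
Accumulate the product:
280 * 140 = 39200 ≡ 560
560 * 616 = 344960 ≡ 420
420 * 560 = 235200 ≡ 140
140 * 588 = 82320 ≡ 532
532 * 420 = 223440 ≡ 616
616 * 196 = 120736 ≡ 308
308 * 532 = 163856 ≡ 280
280 * 280 = 78400 ≡ 476
476 * 140 = 66640 ≡ 308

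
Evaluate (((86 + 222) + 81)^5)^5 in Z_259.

86 + 222 = 308 ≡ 49 (mod 259)
49 + 81 = 130
(130)^5 ≡ 170 (mod 259)
(170)^5 ≡ 235 (mod 259)

235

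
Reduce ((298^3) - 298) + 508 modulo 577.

(298)^3 ≡ 64 (mod 577)
64 - 298 = -234 ≡ 343 (mod 577)
343 + 508 = 851 ≡ 274 (mod 577)

274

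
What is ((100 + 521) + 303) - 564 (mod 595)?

360

100 + 521 = 621 ≡ 26 (mod 595)
26 + 303 = 329
329 - 564 = -235 ≡ 360 (mod 595)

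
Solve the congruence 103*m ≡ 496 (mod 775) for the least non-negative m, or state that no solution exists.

682

gcd(103, 775) = 1, so a unique solution mod 775 exists.
103⁻¹ ≡ 617 (mod 775).
m ≡ 617*496 ≡ 682 (mod 775).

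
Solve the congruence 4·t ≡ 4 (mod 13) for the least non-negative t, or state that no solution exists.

gcd(4, 13) = 1, so a unique solution mod 13 exists.
4⁻¹ ≡ 10 (mod 13).
t ≡ 10·4 ≡ 1 (mod 13).

1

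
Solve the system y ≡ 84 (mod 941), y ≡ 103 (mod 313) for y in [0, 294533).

941⁻¹ mod 313: 941*157 ≡ 1 (mod 313), so 941⁻¹ ≡ 157.
y = 84 + 941*((103 − 84)*157 mod 313) = 84 + 941*166 = 156290.
Check: 156290 mod 941 = 84, 156290 mod 313 = 103. ✓

156290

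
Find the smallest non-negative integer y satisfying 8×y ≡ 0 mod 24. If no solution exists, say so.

0

gcd(8, 24) = 8, and 8 | 0, so solutions exist.
Divide through by 8: 1×y mod 3 = 0.
1⁻¹ ≡ 1 (mod 3).
y ≡ 1×0 ≡ 0 (mod 3).
The smallest non-negative solution is y = 0.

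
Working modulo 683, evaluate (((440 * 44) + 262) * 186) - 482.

440 * 44 = 19360 ≡ 236 (mod 683)
236 + 262 = 498
498 * 186 = 92628 ≡ 423 (mod 683)
423 - 482 = -59 ≡ 624 (mod 683)

624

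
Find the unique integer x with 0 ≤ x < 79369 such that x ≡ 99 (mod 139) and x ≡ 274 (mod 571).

139⁻¹ mod 571: 139×152 ≡ 1 (mod 571), so 139⁻¹ ≡ 152.
x = 99 + 139×((274 − 99)×152 mod 571) = 99 + 139×334 = 46525.
Check: 46525 mod 139 = 99, 46525 mod 571 = 274. ✓

46525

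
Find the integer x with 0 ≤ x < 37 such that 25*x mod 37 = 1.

3

Run the extended Euclidean algorithm:
37 = 1×25 + 12
25 = 2×12 + 1
12 = 12×1 + 0
gcd(25, 37) = 1, so the inverse exists.
Bézout: 1 = −2×37 + 3×25.
So 25⁻¹ ≡ 3 (mod 37).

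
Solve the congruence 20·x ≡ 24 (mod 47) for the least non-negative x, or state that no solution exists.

20

gcd(20, 47) = 1, so a unique solution mod 47 exists.
20⁻¹ ≡ 40 (mod 47).
x ≡ 40·24 ≡ 20 (mod 47).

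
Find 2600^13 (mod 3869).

1938

13 in binary is 1101, i.e. 13 = 8 + 4 + 1.
2600^1 ≡ 2600 (mod 3869)
2600^2 ≡ 2600^2 = 6760000 ≡ 857 (mod 3869)
2600^4 ≡ 857^2 = 734449 ≡ 3208 (mod 3869)
2600^8 ≡ 3208^2 = 10291264 ≡ 3593 (mod 3869)
2600^13 = 2600^8 · 2600^4 · 2600^1 ≡ 3593 · 3208 · 2600 (mod 3869).
Accumulate the product:
3593 · 3208 = 11526344 ≡ 593
593 · 2600 = 1541800 ≡ 1938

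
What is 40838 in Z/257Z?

232

40838 = 158*257 + 232, so 40838 ≡ 232 (mod 257).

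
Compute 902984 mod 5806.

902984 = 155×5806 + 3054, so 902984 ≡ 3054 (mod 5806).

3054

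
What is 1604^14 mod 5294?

1604^1 ≡ 1604 (mod 5294)
1604^2 ≡ 1604^2 = 2572816 ≡ 5226 (mod 5294)
1604^4 ≡ 5226^2 = 27311076 ≡ 4624 (mod 5294)
1604^8 ≡ 4624^2 = 21381376 ≡ 4204 (mod 5294)
1604^14 = 1604^8 × 1604^4 × 1604^2 ≡ 4204 × 4624 × 5226 (mod 5294).
Accumulate the product:
4204 × 4624 = 19439296 ≡ 5022
5022 × 5226 = 26244972 ≡ 2614

2614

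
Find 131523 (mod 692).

131523 = 190*692 + 43, so 131523 ≡ 43 (mod 692).

43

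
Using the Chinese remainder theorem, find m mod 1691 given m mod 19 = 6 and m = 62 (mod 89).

19⁻¹ mod 89: 19×75 ≡ 1 (mod 89), so 19⁻¹ ≡ 75.
m = 6 + 19×((62 − 6)×75 mod 89) = 6 + 19×17 = 329.
Check: 329 mod 19 = 6, 329 mod 89 = 62. ✓

329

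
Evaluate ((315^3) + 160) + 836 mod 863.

(315)^3 ≡ 604 (mod 863)
604 + 160 = 764
764 + 836 = 1600 ≡ 737 (mod 863)

737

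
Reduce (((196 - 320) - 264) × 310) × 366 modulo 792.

196 - 320 = -124 ≡ 668 (mod 792)
668 - 264 = 404
404 × 310 = 125240 ≡ 104 (mod 792)
104 × 366 = 38064 ≡ 48 (mod 792)

48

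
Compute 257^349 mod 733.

102

257^1 ≡ 257 (mod 733)
257^2 ≡ 257^2 = 66049 ≡ 79 (mod 733)
257^4 ≡ 79^2 = 6241 ≡ 377 (mod 733)
257^8 ≡ 377^2 = 142129 ≡ 660 (mod 733)
257^16 ≡ 660^2 = 435600 ≡ 198 (mod 733)
257^32 ≡ 198^2 = 39204 ≡ 355 (mod 733)
257^64 ≡ 355^2 = 126025 ≡ 682 (mod 733)
257^128 ≡ 682^2 = 465124 ≡ 402 (mod 733)
257^256 ≡ 402^2 = 161604 ≡ 344 (mod 733)
257^349 = 257^256 · 257^64 · 257^16 · 257^8 · 257^4 · 257^1 ≡ 344 · 682 · 198 · 660 · 377 · 257 (mod 733).
Accumulate the product:
344 · 682 = 234608 ≡ 48
48 · 198 = 9504 ≡ 708
708 · 660 = 467280 ≡ 359
359 · 377 = 135343 ≡ 471
471 · 257 = 121047 ≡ 102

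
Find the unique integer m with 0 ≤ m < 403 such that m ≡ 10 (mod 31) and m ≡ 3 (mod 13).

31⁻¹ mod 13: 31×8 ≡ 1 (mod 13), so 31⁻¹ ≡ 8.
m = 10 + 31×((3 − 10)×8 mod 13) = 10 + 31×9 = 289.
Check: 289 mod 31 = 10, 289 mod 13 = 3. ✓

289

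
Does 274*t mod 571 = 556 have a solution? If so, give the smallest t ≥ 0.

473

gcd(274, 571) = 1, so a unique solution mod 571 exists.
274⁻¹ ≡ 273 (mod 571).
t ≡ 273*556 ≡ 473 (mod 571).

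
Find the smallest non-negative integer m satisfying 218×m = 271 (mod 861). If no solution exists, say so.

gcd(218, 861) = 1, so a unique solution mod 861 exists.
218⁻¹ ≡ 470 (mod 861).
m ≡ 470×271 ≡ 803 (mod 861).

803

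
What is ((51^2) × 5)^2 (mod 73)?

(51)^2 ≡ 46 (mod 73)
46 × 5 = 230 ≡ 11 (mod 73)
(11)^2 ≡ 48 (mod 73)

48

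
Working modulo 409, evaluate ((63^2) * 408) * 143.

125

(63)^2 ≡ 288 (mod 409)
288 * 408 = 117504 ≡ 121 (mod 409)
121 * 143 = 17303 ≡ 125 (mod 409)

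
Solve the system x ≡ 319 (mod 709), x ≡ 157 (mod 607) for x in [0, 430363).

378925

709⁻¹ mod 607: 709×244 ≡ 1 (mod 607), so 709⁻¹ ≡ 244.
x = 319 + 709×((157 − 319)×244 mod 607) = 319 + 709×534 = 378925.
Check: 378925 mod 709 = 319, 378925 mod 607 = 157. ✓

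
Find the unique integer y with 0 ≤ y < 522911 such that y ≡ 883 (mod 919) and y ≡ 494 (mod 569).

919⁻¹ mod 569: 919×278 ≡ 1 (mod 569), so 919⁻¹ ≡ 278.
y = 883 + 919×((494 − 883)×278 mod 569) = 883 + 919×537 = 494386.

494386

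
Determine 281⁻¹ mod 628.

Run the extended Euclidean algorithm:
628 = 2*281 + 66
281 = 4*66 + 17
66 = 3*17 + 15
17 = 1*15 + 2
15 = 7*2 + 1
2 = 2*1 + 0
gcd(281, 628) = 1, so the inverse exists.
Back-substitute for 1:
1 = 1*15 − 7*2
  = −7*17 + 8*15
  = 8*66 − 31*17
  = −31*281 + 132*66
  = 132*628 − 295*281
So 281⁻¹ ≡ −295 ≡ 333 (mod 628).

333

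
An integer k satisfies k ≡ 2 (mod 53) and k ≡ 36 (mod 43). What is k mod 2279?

53⁻¹ mod 43: 53*13 ≡ 1 (mod 43), so 53⁻¹ ≡ 13.
k = 2 + 53*((36 − 2)*13 mod 43) = 2 + 53*12 = 638.
Check: 638 mod 53 = 2, 638 mod 43 = 36. ✓

638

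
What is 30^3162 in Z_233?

By square-and-multiply:
3162 in binary is 110001011010, i.e. 3162 = 2048 + 1024 + 64 + 16 + 8 + 2.
30^1 ≡ 30 (mod 233)
30^2 ≡ 30^2 = 900 ≡ 201 (mod 233)
30^4 ≡ 201^2 = 40401 ≡ 92 (mod 233)
30^8 ≡ 92^2 = 8464 ≡ 76 (mod 233)
30^16 ≡ 76^2 = 5776 ≡ 184 (mod 233)
30^32 ≡ 184^2 = 33856 ≡ 71 (mod 233)
30^64 ≡ 71^2 = 5041 ≡ 148 (mod 233)
30^128 ≡ 148^2 = 21904 ≡ 2 (mod 233)
30^256 ≡ 2^2 = 4 (mod 233)
30^512 ≡ 4^2 = 16 (mod 233)
30^1024 ≡ 16^2 = 256 ≡ 23 (mod 233)
30^2048 ≡ 23^2 = 529 ≡ 63 (mod 233)
30^3162 = 30^2048 * 30^1024 * 30^64 * 30^16 * 30^8 * 30^2 ≡ 63 * 23 * 148 * 184 * 76 * 201 (mod 233).
Accumulate the product:
63 * 23 = 1449 ≡ 51
51 * 148 = 7548 ≡ 92
92 * 184 = 16928 ≡ 152
152 * 76 = 11552 ≡ 135
135 * 201 = 27135 ≡ 107

107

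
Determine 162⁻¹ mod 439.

By the extended Euclidean algorithm:
439 = 2×162 + 115
162 = 1×115 + 47
115 = 2×47 + 21
47 = 2×21 + 5
21 = 4×5 + 1
5 = 5×1 + 0
gcd(162, 439) = 1, so the inverse exists.
Bézout: 1 = 31×439 − 84×162.
So 162⁻¹ ≡ −84 ≡ 355 (mod 439).

355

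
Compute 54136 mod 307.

104

54136 = 176·307 + 104, so 54136 ≡ 104 (mod 307).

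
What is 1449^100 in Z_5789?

100 in binary is 1100100, i.e. 100 = 64 + 32 + 4.
1449^1 ≡ 1449 (mod 5789)
1449^2 ≡ 1449^2 = 2099601 ≡ 3983 (mod 5789)
1449^4 ≡ 3983^2 = 15864289 ≡ 2429 (mod 5789)
1449^8 ≡ 2429^2 = 5900041 ≡ 1050 (mod 5789)
1449^16 ≡ 1050^2 = 1102500 ≡ 2590 (mod 5789)
1449^32 ≡ 2590^2 = 6708100 ≡ 4438 (mod 5789)
1449^64 ≡ 4438^2 = 19695844 ≡ 1666 (mod 5789)
1449^100 = 1449^64 × 1449^32 × 1449^4 ≡ 1666 × 4438 × 2429 (mod 5789).
Accumulate the product:
1666 × 4438 = 7393708 ≡ 1155
1155 × 2429 = 2805495 ≡ 3619

3619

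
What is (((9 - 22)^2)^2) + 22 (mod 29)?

9 - 22 = -13 ≡ 16 (mod 29)
(16)^2 ≡ 24 (mod 29)
(24)^2 ≡ 25 (mod 29)
25 + 22 = 47 ≡ 18 (mod 29)

18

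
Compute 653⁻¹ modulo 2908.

1621

2908 = 4×653 + 296
653 = 2×296 + 61
296 = 4×61 + 52
61 = 1×52 + 9
52 = 5×9 + 7
9 = 1×7 + 2
7 = 3×2 + 1
2 = 2×1 + 0
gcd(653, 2908) = 1, so the inverse exists.
Back-substitute for 1:
1 = 1×7 − 3×2
  = −3×9 + 4×7
  = 4×52 − 23×9
  = −23×61 + 27×52
  = 27×296 − 131×61
  = −131×653 + 289×296
  = 289×2908 − 1287×653
So 653⁻¹ ≡ −1287 ≡ 1621 (mod 2908).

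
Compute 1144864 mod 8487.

7606

1144864 = 134·8487 + 7606, so 1144864 ≡ 7606 (mod 8487).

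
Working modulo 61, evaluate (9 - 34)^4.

42

9 - 34 = -25 ≡ 36 (mod 61)
(36)^4 ≡ 42 (mod 61)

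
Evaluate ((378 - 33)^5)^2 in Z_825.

378 - 33 = 345
(345)^5 ≡ 375 (mod 825)
(375)^2 ≡ 375 (mod 825)

375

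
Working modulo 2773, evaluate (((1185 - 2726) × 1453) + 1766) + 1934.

2438

1185 - 2726 = -1541 ≡ 1232 (mod 2773)
1232 × 1453 = 1790096 ≡ 1511 (mod 2773)
1511 + 1766 = 3277 ≡ 504 (mod 2773)
504 + 1934 = 2438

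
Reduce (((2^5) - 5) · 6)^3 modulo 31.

(2)^5 ≡ 1 (mod 31)
1 - 5 = -4 ≡ 27 (mod 31)
27 · 6 = 162 ≡ 7 (mod 31)
(7)^3 ≡ 2 (mod 31)

2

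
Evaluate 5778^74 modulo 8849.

6315

Using repeated squaring:
74 in binary is 1001010, i.e. 74 = 64 + 8 + 2.
5778^1 ≡ 5778 (mod 8849)
5778^2 ≡ 5778^2 = 33385284 ≡ 6856 (mod 8849)
5778^4 ≡ 6856^2 = 47004736 ≡ 7697 (mod 8849)
5778^8 ≡ 7697^2 = 59243809 ≡ 8603 (mod 8849)
5778^16 ≡ 8603^2 = 74011609 ≡ 7422 (mod 8849)
5778^32 ≡ 7422^2 = 55086084 ≡ 1059 (mod 8849)
5778^64 ≡ 1059^2 = 1121481 ≡ 6507 (mod 8849)
5778^74 = 5778^64 * 5778^8 * 5778^2 ≡ 6507 * 8603 * 6856 (mod 8849).
Accumulate the product:
6507 * 8603 = 55979721 ≡ 947
947 * 6856 = 6492632 ≡ 6315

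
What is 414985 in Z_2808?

414985 = 147×2808 + 2209, so 414985 ≡ 2209 (mod 2808).

2209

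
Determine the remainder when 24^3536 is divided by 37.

9

3536 in binary is 110111010000, i.e. 3536 = 2048 + 1024 + 256 + 128 + 64 + 16.
24^1 ≡ 24 (mod 37)
24^2 ≡ 24^2 = 576 ≡ 21 (mod 37)
24^4 ≡ 21^2 = 441 ≡ 34 (mod 37)
24^8 ≡ 34^2 = 1156 ≡ 9 (mod 37)
24^16 ≡ 9^2 = 81 ≡ 7 (mod 37)
24^32 ≡ 7^2 = 49 ≡ 12 (mod 37)
24^64 ≡ 12^2 = 144 ≡ 33 (mod 37)
24^128 ≡ 33^2 = 1089 ≡ 16 (mod 37)
24^256 ≡ 16^2 = 256 ≡ 34 (mod 37)
24^512 ≡ 34^2 = 1156 ≡ 9 (mod 37)
24^1024 ≡ 9^2 = 81 ≡ 7 (mod 37)
24^2048 ≡ 7^2 = 49 ≡ 12 (mod 37)
24^3536 = 24^2048 * 24^1024 * 24^256 * 24^128 * 24^64 * 24^16 ≡ 12 * 7 * 34 * 16 * 33 * 7 (mod 37).
Accumulate the product:
12 * 7 = 84 ≡ 10
10 * 34 = 340 ≡ 7
7 * 16 = 112 ≡ 1
1 * 33 = 33
33 * 7 = 231 ≡ 9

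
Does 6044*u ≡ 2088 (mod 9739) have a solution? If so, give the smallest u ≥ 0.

2166

gcd(6044, 9739) = 1, so a unique solution mod 9739 exists.
6044⁻¹ ≡ 7865 (mod 9739).
u ≡ 7865*2088 ≡ 2166 (mod 9739).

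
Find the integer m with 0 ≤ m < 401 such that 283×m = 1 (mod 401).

384

401 = 1*283 + 118
283 = 2*118 + 47
118 = 2*47 + 24
47 = 1*24 + 23
24 = 1*23 + 1
23 = 23*1 + 0
gcd(283, 401) = 1, so the inverse exists.
Back-substitute for 1:
1 = 1*24 − 1*23
  = −1*47 + 2*24
  = 2*118 − 5*47
  = −5*283 + 12*118
  = 12*401 − 17*283
So 283⁻¹ ≡ −17 ≡ 384 (mod 401).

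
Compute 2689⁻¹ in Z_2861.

Apply the Euclidean algorithm and back-substitute:
2861 = 1×2689 + 172
2689 = 15×172 + 109
172 = 1×109 + 63
109 = 1×63 + 46
63 = 1×46 + 17
46 = 2×17 + 12
17 = 1×12 + 5
12 = 2×5 + 2
5 = 2×2 + 1
2 = 2×1 + 0
gcd(2689, 2861) = 1, so the inverse exists.
Back-substitute for 1:
1 = 1×5 − 2×2
  = −2×12 + 5×5
  = 5×17 − 7×12
  = −7×46 + 19×17
  = 19×63 − 26×46
  = −26×109 + 45×63
  = 45×172 − 71×109
  = −71×2689 + 1110×172
  = 1110×2861 − 1181×2689
So 2689⁻¹ ≡ −1181 ≡ 1680 (mod 2861).

1680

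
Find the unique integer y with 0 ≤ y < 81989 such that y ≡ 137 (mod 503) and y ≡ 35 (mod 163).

503⁻¹ mod 163: 503*35 ≡ 1 (mod 163), so 503⁻¹ ≡ 35.
y = 137 + 503*((35 − 137)*35 mod 163) = 137 + 503*16 = 8185.
Check: 8185 mod 503 = 137, 8185 mod 163 = 35. ✓

8185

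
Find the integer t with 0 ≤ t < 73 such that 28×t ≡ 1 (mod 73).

73 = 2·28 + 17
28 = 1·17 + 11
17 = 1·11 + 6
11 = 1·6 + 5
6 = 1·5 + 1
5 = 5·1 + 0
gcd(28, 73) = 1, so the inverse exists.
Back-substitute for 1:
1 = 1·6 − 1·5
  = −1·11 + 2·6
  = 2·17 − 3·11
  = −3·28 + 5·17
  = 5·73 − 13·28
So 28⁻¹ ≡ −13 ≡ 60 (mod 73).

60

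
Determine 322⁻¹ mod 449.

350

By the extended Euclidean algorithm:
449 = 1·322 + 127
322 = 2·127 + 68
127 = 1·68 + 59
68 = 1·59 + 9
59 = 6·9 + 5
9 = 1·5 + 4
5 = 1·4 + 1
4 = 4·1 + 0
gcd(322, 449) = 1, so the inverse exists.
Bézout: 1 = 71·449 − 99·322.
So 322⁻¹ ≡ −99 ≡ 350 (mod 449).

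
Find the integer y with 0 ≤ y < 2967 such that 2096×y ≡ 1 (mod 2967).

1802

Apply the Euclidean algorithm and back-substitute:
2967 = 1·2096 + 871
2096 = 2·871 + 354
871 = 2·354 + 163
354 = 2·163 + 28
163 = 5·28 + 23
28 = 1·23 + 5
23 = 4·5 + 3
5 = 1·3 + 2
3 = 1·2 + 1
2 = 2·1 + 0
gcd(2096, 2967) = 1, so the inverse exists.
Bézout: 1 = 823·2967 − 1165·2096.
So 2096⁻¹ ≡ −1165 ≡ 1802 (mod 2967).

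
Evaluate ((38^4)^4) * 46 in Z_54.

16

(38)^4 ≡ 34 (mod 54)
(34)^4 ≡ 52 (mod 54)
52 * 46 = 2392 ≡ 16 (mod 54)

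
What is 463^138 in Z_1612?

463^1 ≡ 463 (mod 1612)
463^2 ≡ 463^2 = 214369 ≡ 1585 (mod 1612)
463^4 ≡ 1585^2 = 2512225 ≡ 729 (mod 1612)
463^8 ≡ 729^2 = 531441 ≡ 1093 (mod 1612)
463^16 ≡ 1093^2 = 1194649 ≡ 157 (mod 1612)
463^32 ≡ 157^2 = 24649 ≡ 469 (mod 1612)
463^64 ≡ 469^2 = 219961 ≡ 729 (mod 1612)
463^128 ≡ 729^2 = 531441 ≡ 1093 (mod 1612)
463^138 = 463^128 · 463^8 · 463^2 ≡ 1093 · 1093 · 1585 (mod 1612).
Accumulate the product:
1093 · 1093 = 1194649 ≡ 157
157 · 1585 = 248845 ≡ 597

597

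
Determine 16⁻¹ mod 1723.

1400

Apply the Euclidean algorithm and back-substitute:
1723 = 107×16 + 11
16 = 1×11 + 5
11 = 2×5 + 1
5 = 5×1 + 0
gcd(16, 1723) = 1, so the inverse exists.
Bézout: 1 = 3×1723 − 323×16.
So 16⁻¹ ≡ −323 ≡ 1400 (mod 1723).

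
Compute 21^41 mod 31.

12

By square-and-multiply:
41 in binary is 101001, i.e. 41 = 32 + 8 + 1.
21^1 ≡ 21 (mod 31)
21^2 ≡ 21^2 = 441 ≡ 7 (mod 31)
21^4 ≡ 7^2 = 49 ≡ 18 (mod 31)
21^8 ≡ 18^2 = 324 ≡ 14 (mod 31)
21^16 ≡ 14^2 = 196 ≡ 10 (mod 31)
21^32 ≡ 10^2 = 100 ≡ 7 (mod 31)
21^41 = 21^32 * 21^8 * 21^1 ≡ 7 * 14 * 21 (mod 31).
Accumulate the product:
7 * 14 = 98 ≡ 5
5 * 21 = 105 ≡ 12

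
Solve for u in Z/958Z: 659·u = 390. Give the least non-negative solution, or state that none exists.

82

gcd(659, 958) = 1, so a unique solution mod 958 exists.
659⁻¹ ≡ 801 (mod 958).
u ≡ 801·390 ≡ 82 (mod 958).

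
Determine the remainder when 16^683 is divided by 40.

Using repeated squaring:
683 in binary is 1010101011, i.e. 683 = 512 + 128 + 32 + 8 + 2 + 1.
16^1 ≡ 16 (mod 40)
16^2 ≡ 16^2 = 256 ≡ 16 (mod 40)
16^4 ≡ 16^2 = 256 ≡ 16 (mod 40)
16^8 ≡ 16^2 = 256 ≡ 16 (mod 40)
16^16 ≡ 16^2 = 256 ≡ 16 (mod 40)
16^32 ≡ 16^2 = 256 ≡ 16 (mod 40)
16^64 ≡ 16^2 = 256 ≡ 16 (mod 40)
16^128 ≡ 16^2 = 256 ≡ 16 (mod 40)
16^256 ≡ 16^2 = 256 ≡ 16 (mod 40)
16^512 ≡ 16^2 = 256 ≡ 16 (mod 40)
16^683 = 16^512 × 16^128 × 16^32 × 16^8 × 16^2 × 16^1 ≡ 16 × 16 × 16 × 16 × 16 × 16 (mod 40).
Accumulate the product:
16 × 16 = 256 ≡ 16
16 × 16 = 256 ≡ 16
16 × 16 = 256 ≡ 16
16 × 16 = 256 ≡ 16
16 × 16 = 256 ≡ 16

16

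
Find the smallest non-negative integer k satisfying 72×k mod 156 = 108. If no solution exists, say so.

gcd(72, 156) = 12, and 12 | 108, so solutions exist.
Divide through by 12: 6×k ≡ 9 mod 13.
6⁻¹ ≡ 11 (mod 13).
k ≡ 11×9 ≡ 8 (mod 13).
The smallest non-negative solution is k = 8.

8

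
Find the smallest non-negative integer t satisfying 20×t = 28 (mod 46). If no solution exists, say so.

gcd(20, 46) = 2, and 2 | 28, so solutions exist.
Divide through by 2: 10×t ≡ 14 mod 23.
10⁻¹ ≡ 7 (mod 23).
t ≡ 7×14 ≡ 6 (mod 23).
The smallest non-negative solution is t = 6.

6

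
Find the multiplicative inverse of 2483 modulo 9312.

Apply the Euclidean algorithm and back-substitute:
9312 = 3*2483 + 1863
2483 = 1*1863 + 620
1863 = 3*620 + 3
620 = 206*3 + 2
3 = 1*2 + 1
2 = 2*1 + 0
gcd(2483, 9312) = 1, so the inverse exists.
Back-substitute for 1:
1 = 1*3 − 1*2
  = −1*620 + 207*3
  = 207*1863 − 622*620
  = −622*2483 + 829*1863
  = 829*9312 − 3109*2483
So 2483⁻¹ ≡ −3109 ≡ 6203 (mod 9312).

6203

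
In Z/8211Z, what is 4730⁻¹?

By the extended Euclidean algorithm:
8211 = 1·4730 + 3481
4730 = 1·3481 + 1249
3481 = 2·1249 + 983
1249 = 1·983 + 266
983 = 3·266 + 185
266 = 1·185 + 81
185 = 2·81 + 23
81 = 3·23 + 12
23 = 1·12 + 11
12 = 1·11 + 1
11 = 11·1 + 0
gcd(4730, 8211) = 1, so the inverse exists.
Bézout: 1 = −409·8211 + 710·4730.
So 4730⁻¹ ≡ 710 (mod 8211).

710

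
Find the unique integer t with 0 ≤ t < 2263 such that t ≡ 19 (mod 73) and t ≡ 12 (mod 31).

384

73⁻¹ mod 31: 73*17 ≡ 1 (mod 31), so 73⁻¹ ≡ 17.
t = 19 + 73*((12 − 19)*17 mod 31) = 19 + 73*5 = 384.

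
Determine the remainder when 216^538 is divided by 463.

216^1 ≡ 216 (mod 463)
216^2 ≡ 216^2 = 46656 ≡ 356 (mod 463)
216^4 ≡ 356^2 = 126736 ≡ 337 (mod 463)
216^8 ≡ 337^2 = 113569 ≡ 134 (mod 463)
216^16 ≡ 134^2 = 17956 ≡ 362 (mod 463)
216^32 ≡ 362^2 = 131044 ≡ 15 (mod 463)
216^64 ≡ 15^2 = 225 (mod 463)
216^128 ≡ 225^2 = 50625 ≡ 158 (mod 463)
216^256 ≡ 158^2 = 24964 ≡ 425 (mod 463)
216^512 ≡ 425^2 = 180625 ≡ 55 (mod 463)
216^538 = 216^512 · 216^16 · 216^8 · 216^2 ≡ 55 · 362 · 134 · 356 (mod 463).
Accumulate the product:
55 · 362 = 19910 ≡ 1
1 · 134 = 134
134 · 356 = 47704 ≡ 15

15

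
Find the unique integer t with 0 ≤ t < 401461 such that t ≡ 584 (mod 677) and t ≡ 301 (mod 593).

677⁻¹ mod 593: 677×473 ≡ 1 (mod 593), so 677⁻¹ ≡ 473.
t = 584 + 677×((301 − 584)×473 mod 593) = 584 + 677×159 = 108227.

108227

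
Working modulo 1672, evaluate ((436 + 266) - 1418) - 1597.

436 + 266 = 702
702 - 1418 = -716 ≡ 956 (mod 1672)
956 - 1597 = -641 ≡ 1031 (mod 1672)

1031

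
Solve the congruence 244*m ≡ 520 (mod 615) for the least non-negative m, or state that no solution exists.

355

gcd(244, 615) = 1, so a unique solution mod 615 exists.
244⁻¹ ≡ 184 (mod 615).
m ≡ 184*520 ≡ 355 (mod 615).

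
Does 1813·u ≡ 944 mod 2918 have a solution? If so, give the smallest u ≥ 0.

gcd(1813, 2918) = 1, so a unique solution mod 2918 exists.
1813⁻¹ ≡ 441 (mod 2918).
u ≡ 441·944 ≡ 1948 (mod 2918).

1948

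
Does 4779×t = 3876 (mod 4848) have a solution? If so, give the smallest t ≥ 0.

gcd(4779, 4848) = 3, and 3 | 3876, so solutions exist.
Divide through by 3: 1593×t ≡ 1292 (mod 1616).
1593⁻¹ ≡ 281 (mod 1616).
t ≡ 281×1292 ≡ 1068 (mod 1616).
The smallest non-negative solution is t = 1068.

1068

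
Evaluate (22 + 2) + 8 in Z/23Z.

22 + 2 = 24 ≡ 1 (mod 23)
1 + 8 = 9

9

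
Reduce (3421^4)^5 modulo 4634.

(3421)^4 ≡ 3159 (mod 4634)
(3159)^5 ≡ 4057 (mod 4634)

4057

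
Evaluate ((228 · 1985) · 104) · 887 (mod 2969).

228 · 1985 = 452580 ≡ 1292 (mod 2969)
1292 · 104 = 134368 ≡ 763 (mod 2969)
763 · 887 = 676781 ≡ 2818 (mod 2969)

2818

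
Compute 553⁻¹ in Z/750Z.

Apply the Euclidean algorithm and back-substitute:
750 = 1*553 + 197
553 = 2*197 + 159
197 = 1*159 + 38
159 = 4*38 + 7
38 = 5*7 + 3
7 = 2*3 + 1
3 = 3*1 + 0
gcd(553, 750) = 1, so the inverse exists.
Bézout: 1 = −160*750 + 217*553.
So 553⁻¹ ≡ 217 (mod 750).

217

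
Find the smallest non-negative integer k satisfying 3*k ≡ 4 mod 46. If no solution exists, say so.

gcd(3, 46) = 1, so a unique solution mod 46 exists.
3⁻¹ ≡ 31 (mod 46).
k ≡ 31*4 ≡ 32 (mod 46).

32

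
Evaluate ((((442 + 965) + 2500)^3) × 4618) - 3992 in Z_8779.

4026

442 + 965 = 1407
1407 + 2500 = 3907
(3907)^3 ≡ 5971 (mod 8779)
5971 × 4618 = 27574078 ≡ 8018 (mod 8779)
8018 - 3992 = 4026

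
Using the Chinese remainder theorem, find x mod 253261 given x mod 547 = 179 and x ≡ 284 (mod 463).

64178

547⁻¹ mod 463: 547×226 ≡ 1 (mod 463), so 547⁻¹ ≡ 226.
x = 179 + 547×((284 − 179)×226 mod 463) = 179 + 547×117 = 64178.
Check: 64178 mod 547 = 179, 64178 mod 463 = 284. ✓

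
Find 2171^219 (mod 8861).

219 in binary is 11011011, i.e. 219 = 128 + 64 + 16 + 8 + 2 + 1.
2171^1 ≡ 2171 (mod 8861)
2171^2 ≡ 2171^2 = 4713241 ≡ 8050 (mod 8861)
2171^4 ≡ 8050^2 = 64802500 ≡ 2007 (mod 8861)
2171^8 ≡ 2007^2 = 4028049 ≡ 5155 (mod 8861)
2171^16 ≡ 5155^2 = 26574025 ≡ 8747 (mod 8861)
2171^32 ≡ 8747^2 = 76510009 ≡ 4135 (mod 8861)
2171^64 ≡ 4135^2 = 17098225 ≡ 5356 (mod 8861)
2171^128 ≡ 5356^2 = 28686736 ≡ 3679 (mod 8861)
2171^219 = 2171^128 * 2171^64 * 2171^16 * 2171^8 * 2171^2 * 2171^1 ≡ 3679 * 5356 * 8747 * 5155 * 8050 * 2171 (mod 8861).
Accumulate the product:
3679 * 5356 = 19704724 ≡ 6721
6721 * 8747 = 58788587 ≡ 4713
4713 * 5155 = 24295515 ≡ 7514
7514 * 8050 = 60487700 ≡ 2514
2514 * 2171 = 5457894 ≡ 8379

8379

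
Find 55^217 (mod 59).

30

By square-and-multiply:
55^1 ≡ 55 (mod 59)
55^2 ≡ 55^2 = 3025 ≡ 16 (mod 59)
55^4 ≡ 16^2 = 256 ≡ 20 (mod 59)
55^8 ≡ 20^2 = 400 ≡ 46 (mod 59)
55^16 ≡ 46^2 = 2116 ≡ 51 (mod 59)
55^32 ≡ 51^2 = 2601 ≡ 5 (mod 59)
55^64 ≡ 5^2 = 25 (mod 59)
55^128 ≡ 25^2 = 625 ≡ 35 (mod 59)
55^217 = 55^128 * 55^64 * 55^16 * 55^8 * 55^1 ≡ 35 * 25 * 51 * 46 * 55 (mod 59).
Accumulate the product:
35 * 25 = 875 ≡ 49
49 * 51 = 2499 ≡ 21
21 * 46 = 966 ≡ 22
22 * 55 = 1210 ≡ 30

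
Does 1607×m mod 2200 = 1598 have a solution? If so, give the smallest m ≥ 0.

1114

gcd(1607, 2200) = 1, so a unique solution mod 2200 exists.
1607⁻¹ ≡ 1343 (mod 2200).
m ≡ 1343×1598 ≡ 1114 (mod 2200).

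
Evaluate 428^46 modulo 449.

186

Using repeated squaring:
428^1 ≡ 428 (mod 449)
428^2 ≡ 428^2 = 183184 ≡ 441 (mod 449)
428^4 ≡ 441^2 = 194481 ≡ 64 (mod 449)
428^8 ≡ 64^2 = 4096 ≡ 55 (mod 449)
428^16 ≡ 55^2 = 3025 ≡ 331 (mod 449)
428^32 ≡ 331^2 = 109561 ≡ 5 (mod 449)
428^46 = 428^32 · 428^8 · 428^4 · 428^2 ≡ 5 · 55 · 64 · 441 (mod 449).
Accumulate the product:
5 · 55 = 275
275 · 64 = 17600 ≡ 89
89 · 441 = 39249 ≡ 186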